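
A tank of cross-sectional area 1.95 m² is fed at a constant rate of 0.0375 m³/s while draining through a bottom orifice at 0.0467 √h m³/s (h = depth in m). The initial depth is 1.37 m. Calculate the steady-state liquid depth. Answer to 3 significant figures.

A dh/dt = Q_in − 0.0467 √h. Steady state requires inflow = outflow:
Q_in = 0.0467 √h_ss ⇒ √h_ss = 0.0375/0.0467 = 0.80300.
h_ss = 0.80300² = 0.64481 m. (Since h₀ = 1.37 m > h_ss, the level will fall toward this value.)

0.645 m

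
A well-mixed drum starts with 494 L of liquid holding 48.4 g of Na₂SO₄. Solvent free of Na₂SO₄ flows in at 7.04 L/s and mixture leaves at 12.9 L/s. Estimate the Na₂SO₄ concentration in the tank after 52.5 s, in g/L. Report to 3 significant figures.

0.0304 g/L

Let m(t) be the amount of Na₂SO₄. Volume: V(t) = V₀ + (Q_in − Q_out) t = 494 − 5.8600 t; V(52.5) = 186.35 L.
Solute balance: dm/dt = 0 − Q_out C = −Q_out m/V(t).
dm/m = −Q_out dt/(V₀ − 5.8600 t); integrating gives ln(m/m₀) = −(Q_out/(Q_in−Q_out)) ln(V/V₀).
m = m₀ (V₀/V)^(Q_out/(Q_in−Q_out)) = 48.4 × (494/186.35)^(-2.2014) = 5.6597 g.
C = m/V = 5.6597/186.35 = 0.030371 g/L.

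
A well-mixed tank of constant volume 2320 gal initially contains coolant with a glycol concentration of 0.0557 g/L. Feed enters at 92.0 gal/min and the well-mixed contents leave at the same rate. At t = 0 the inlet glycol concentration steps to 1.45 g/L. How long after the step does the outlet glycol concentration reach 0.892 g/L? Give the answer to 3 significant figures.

23.1 min

Species balance: V dC/dt = Q(C_in − C) ⇒ τ = V/Q = 25.217 min.
C(t) = C_in + (C₀ − C_in) e^(−t/τ). Set C = 0.892 and solve for t:
e^(−t/τ) = (C − C_in)/(C₀ − C_in) = (0.892 − 1.45)/(0.0557 − 1.45) = 0.40020
t = −τ ln(…) = 25.217 × 0.91579 = 23.094 min.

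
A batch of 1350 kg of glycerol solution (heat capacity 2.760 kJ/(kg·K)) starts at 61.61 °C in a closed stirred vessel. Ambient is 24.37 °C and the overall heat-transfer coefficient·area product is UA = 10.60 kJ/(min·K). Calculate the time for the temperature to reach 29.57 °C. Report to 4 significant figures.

692.0 min

Lumped-capacitance energy balance: M c_p dT/dt = UA(T_amb − T).
τ = M c_p/UA = 351.509 min; T_ss = T_amb = 24.3700 °C.
T(t) = T_ss + (T₀ − T_ss)e^(−t/τ); set T = 29.57:
t = −τ ln[(T − T_ss)/(T₀ − T_ss)] = −351.509 · ln(0.139635) = 692.025 min.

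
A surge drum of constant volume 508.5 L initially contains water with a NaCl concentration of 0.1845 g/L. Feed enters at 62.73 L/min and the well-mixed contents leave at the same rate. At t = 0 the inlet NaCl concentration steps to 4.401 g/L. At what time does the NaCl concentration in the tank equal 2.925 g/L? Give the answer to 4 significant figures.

8.509 min

Mass balance on the solute (V constant): V dC/dt = Q(C_in − C), so τ = V/Q = 8.10617 min.
C(t) = C_in + (C₀ − C_in) e^(−t/τ). Set C = 2.925 and solve for t:
e^(−t/τ) = (C − C_in)/(C₀ − C_in) = (2.925 − 4.401)/(0.1845 − 4.401) = 0.350053
t = −τ ln(…) = 8.10617 × 1.04967 = 8.50880 min.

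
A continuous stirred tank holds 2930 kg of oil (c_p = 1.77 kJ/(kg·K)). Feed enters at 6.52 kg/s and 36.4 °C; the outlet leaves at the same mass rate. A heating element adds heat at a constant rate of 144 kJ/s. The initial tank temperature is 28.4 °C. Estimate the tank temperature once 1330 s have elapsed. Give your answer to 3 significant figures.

M c_p dT/dt = ṁ c_p (T_in − T) + Q̇.
Rearrange: dT/dt = (T_ss − T)/τ with τ = M/ṁ = 449.39 s and T_ss = T_in + Q̇/(ṁ c_p) = 48.878 °C.
Solution: T(t) = T_ss + (T₀ − T_ss) e^(−t/τ).
T(1330) = 48.878 + (-20.478)·e^(−1330/449.39) = 48.878 + (-20.478)·0.051840 = 47.816 °C.

47.8 °C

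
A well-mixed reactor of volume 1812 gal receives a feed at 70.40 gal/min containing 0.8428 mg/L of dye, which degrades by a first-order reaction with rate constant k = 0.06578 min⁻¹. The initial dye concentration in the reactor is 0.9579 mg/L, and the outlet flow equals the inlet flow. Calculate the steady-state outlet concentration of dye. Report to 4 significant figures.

0.3129 mg/L

Species balance: V dC/dt = Q C_in − Q C − k V C.
At steady state: 0 = Q C_in − (Q + kV) C_ss, so C_ss = Q C_in/(Q + kV).
C_ss = 70.40·0.8428/(70.40 + 0.06578·1812) = 59.3331/189.593 = 0.312949 mg/L.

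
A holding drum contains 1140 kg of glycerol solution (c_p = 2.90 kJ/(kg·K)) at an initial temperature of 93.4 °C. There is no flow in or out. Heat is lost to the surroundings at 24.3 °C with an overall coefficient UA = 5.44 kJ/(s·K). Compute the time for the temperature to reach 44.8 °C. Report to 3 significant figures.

738 s

Unsteady energy balance on the tank contents: M c_p dT/dt = −UA(T − T_amb).
τ = M c_p/UA = 607.72 s; T_ss = T_amb = 24.300 °C.
T(t) = T_ss + (T₀ − T_ss)e^(−t/τ); set T = 44.8:
t = −τ ln[(T − T_ss)/(T₀ − T_ss)] = −607.72 · ln(0.29667) = 738.46 s.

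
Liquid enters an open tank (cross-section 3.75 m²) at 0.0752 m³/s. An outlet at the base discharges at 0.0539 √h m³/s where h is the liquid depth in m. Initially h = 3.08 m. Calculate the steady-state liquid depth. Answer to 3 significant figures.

Level balance: A dh/dt = 0.0752 − 0.0539 √h. Setting dh/dt = 0:
Q_in = 0.0539 √h_ss ⇒ √h_ss = 0.0752/0.0539 = 1.3952.
h_ss = 1.3952² = 1.9465 m. (Since h₀ = 3.08 m > h_ss, the level will fall toward this value.)

1.95 m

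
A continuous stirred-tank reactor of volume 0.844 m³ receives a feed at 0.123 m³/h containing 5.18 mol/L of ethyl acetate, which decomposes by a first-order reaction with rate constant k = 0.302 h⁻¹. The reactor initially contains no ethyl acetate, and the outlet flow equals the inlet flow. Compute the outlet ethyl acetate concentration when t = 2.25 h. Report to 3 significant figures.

Accumulation = in − out − consumed: V dC/dt = Q C_in − Q C − k V C.
This is linear with rate a = Q/V + k = 0.44773 h⁻¹.
C_ss = Q C_in/(Q + kV) = 1.6861 mol/L; C(t) = C_ss + (C₀ − C_ss) e^(−a t).
C(2.25) = 1.6861 + (-1.6861)·e^(−0.44773·2.25) = 1.6861 + (-1.6861)·0.36517 = 1.0704 mol/L.

1.07 mol/L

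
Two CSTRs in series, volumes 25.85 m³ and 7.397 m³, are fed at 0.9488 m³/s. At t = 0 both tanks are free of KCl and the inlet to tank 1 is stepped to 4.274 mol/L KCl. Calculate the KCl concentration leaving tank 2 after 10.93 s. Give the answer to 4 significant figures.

0.6870 mol/L

Each tank obeys Vᵢ dCᵢ/dt = Q(Cᵢ₋₁ − Cᵢ), so τᵢ = Vᵢ/Q.
τ₁ = 25.85/0.9488 = 27.2449 s; τ₂ = 7.397/0.9488 = 7.79616 s.
Solving the cascade with C₁(0)=C₂(0)=0 gives C₂(t) = C_in[1 − (τ₁ e^(−t/τ₁) − τ₂ e^(−t/τ₂))/(τ₁ − τ₂)].
At t = 10.93: e^(−t/τ₁) = 0.669533, e^(−t/τ₂) = 0.246111.
C₂ = 4.274·[1 − (27.2449·0.669533 − 7.79616·0.246111)/(19.4488)] = 4.274·0.160736 = 0.686987 mol/L.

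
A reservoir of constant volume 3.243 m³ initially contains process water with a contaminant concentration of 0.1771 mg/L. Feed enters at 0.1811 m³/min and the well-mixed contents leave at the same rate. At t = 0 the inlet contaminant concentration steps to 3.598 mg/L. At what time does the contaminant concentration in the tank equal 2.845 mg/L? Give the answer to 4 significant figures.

Species balance: V dC/dt = Q(C_in − C) ⇒ τ = V/Q = 17.9072 min.
C(t) = C_in + (C₀ − C_in) e^(−t/τ). Set C = 2.845 and solve for t:
e^(−t/τ) = (C − C_in)/(C₀ − C_in) = (2.845 − 3.598)/(0.1771 − 3.598) = 0.220118
t = −τ ln(…) = 17.9072 × 1.51359 = 27.1043 min.

27.10 min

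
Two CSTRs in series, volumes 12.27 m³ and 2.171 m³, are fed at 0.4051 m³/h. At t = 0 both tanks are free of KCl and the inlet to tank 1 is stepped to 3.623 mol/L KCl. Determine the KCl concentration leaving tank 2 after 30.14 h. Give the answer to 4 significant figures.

Each tank obeys Vᵢ dCᵢ/dt = Q(Cᵢ₋₁ − Cᵢ), so τᵢ = Vᵢ/Q.
τ₁ = 12.27/0.4051 = 30.2888 h; τ₂ = 2.171/0.4051 = 5.35917 h.
Tank 1: C₁ = C_in(1 − e^(−t/τ₁)). Tank 2 (τ₁ ≠ τ₂): C₂ = C_in[1 − (τ₁ e^(−t/τ₁) − τ₂ e^(−t/τ₂))/(τ₁ − τ₂)].
At t = 30.14: e^(−t/τ₁) = 0.369691, e^(−t/τ₂) = 0.00361015.
C₂ = 3.623·[1 − (30.2888·0.369691 − 5.35917·0.00361015)/(24.9296)] = 3.623·0.551611 = 1.99849 mol/L.

1.998 mol/L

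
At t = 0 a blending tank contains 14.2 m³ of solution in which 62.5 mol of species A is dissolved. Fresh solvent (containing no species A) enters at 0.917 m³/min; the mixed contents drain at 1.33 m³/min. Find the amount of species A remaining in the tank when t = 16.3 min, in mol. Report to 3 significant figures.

Total volume: dV/dt = Q_in − Q_out = -0.41300 m³/min, so V(t) = 14.2 − 0.41300 t and V(16.3) = 7.4681 m³.
Solute balance: dm/dt = 0 − Q_out C = −Q_out m/V(t).
Separate: dm/m = −Q_out dt/V(t) ⇒ ln(m/m₀) = −(Q_out/(Q_in−Q_out)) ln(V/V₀).
m = m₀ (V₀/V)^(Q_out/(Q_in−Q_out)) = 62.5 × (14.2/7.4681)^(-3.2203) = 7.8914 mol.

7.89 mol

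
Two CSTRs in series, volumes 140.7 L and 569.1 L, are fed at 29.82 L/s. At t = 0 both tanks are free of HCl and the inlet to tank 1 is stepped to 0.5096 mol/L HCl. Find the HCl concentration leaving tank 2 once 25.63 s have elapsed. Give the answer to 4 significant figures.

Each tank obeys Vᵢ dCᵢ/dt = Q(Cᵢ₋₁ − Cᵢ), so τᵢ = Vᵢ/Q.
τ₁ = 140.7/29.82 = 4.71831 s; τ₂ = 569.1/29.82 = 19.0845 s.
Solving the cascade with C₁(0)=C₂(0)=0 gives C₂(t) = C_in[1 − (τ₁ e^(−t/τ₁) − τ₂ e^(−t/τ₂))/(τ₁ − τ₂)].
At t = 25.63: e^(−t/τ₁) = 0.00437421, e^(−t/τ₂) = 0.261068.
C₂ = 0.5096·[1 − (4.71831·0.00437421 − 19.0845·0.261068)/(-14.3662)] = 0.5096·0.654626 = 0.333597 mol/L.

0.3336 mol/L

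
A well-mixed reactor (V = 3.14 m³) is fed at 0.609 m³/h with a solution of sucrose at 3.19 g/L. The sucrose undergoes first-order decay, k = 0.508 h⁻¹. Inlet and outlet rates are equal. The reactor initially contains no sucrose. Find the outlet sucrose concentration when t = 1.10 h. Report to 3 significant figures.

Accumulation = in − out − consumed: V dC/dt = Q C_in − Q C − k V C.
This is linear with rate a = Q/V + k = 0.70195 h⁻¹.
C_ss = Q C_in/(Q + kV) = 0.88140 g/L; C(t) = C_ss + (C₀ − C_ss) e^(−a t).
C(1.10) = 0.88140 + (-0.88140)·e^(−0.70195·1.10) = 0.88140 + (-0.88140)·0.46202 = 0.47417 g/L.

0.474 g/L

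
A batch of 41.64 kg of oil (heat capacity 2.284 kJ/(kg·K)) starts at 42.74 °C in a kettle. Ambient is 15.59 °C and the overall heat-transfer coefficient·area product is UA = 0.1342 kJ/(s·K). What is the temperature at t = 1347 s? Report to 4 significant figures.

19.65 °C

Energy balance: M c_p dT/dt = −UA(T − T_amb).
dT/dt = (T_ss − T)/τ with T_ss = T_amb = 15.5900 °C, τ = M c_p/UA = 41.64·2.284/0.1342 = 708.687 s.
Solution: T(t) = T_ss + (T₀ − T_ss) e^(−t/τ).
T(1347) = 15.5900 + (27.1500)·0.149464 = 19.6480 °C.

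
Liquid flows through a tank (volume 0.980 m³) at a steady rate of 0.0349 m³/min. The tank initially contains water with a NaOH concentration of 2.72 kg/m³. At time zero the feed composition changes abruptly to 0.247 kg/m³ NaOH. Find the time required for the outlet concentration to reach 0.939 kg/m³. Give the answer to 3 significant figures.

Species balance on the tank: V dC/dt = Q(C_in − C), so τ = V/Q = 28.080 min.
C(t) = C_in + (C₀ − C_in) e^(−t/τ). Set C = 0.939 and solve for t:
e^(−t/τ) = (C − C_in)/(C₀ − C_in) = (0.939 − 0.247)/(2.72 − 0.247) = 0.27982
t = −τ ln(…) = 28.080 × 1.2736 = 35.763 min.

35.8 min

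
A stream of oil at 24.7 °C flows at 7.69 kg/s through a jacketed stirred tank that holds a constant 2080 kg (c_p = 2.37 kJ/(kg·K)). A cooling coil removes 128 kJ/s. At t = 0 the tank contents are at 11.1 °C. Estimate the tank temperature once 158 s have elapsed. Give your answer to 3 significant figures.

14.0 °C

Heat balance on the well-mixed liquid: M c_p dT/dt = ṁ c_p (T_in − T) − 128.
Rearrange: dT/dt = (T_ss − T)/τ with τ = M/ṁ = 270.48 s and T_ss = T_in − Q̇/(ṁ c_p) = 17.677 °C.
Solution: T(t) = T_ss + (T₀ − T_ss) e^(−t/τ).
T(158) = 17.677 + (-6.5768)·e^(−158/270.48) = 17.677 + (-6.5768)·0.55758 = 14.010 °C.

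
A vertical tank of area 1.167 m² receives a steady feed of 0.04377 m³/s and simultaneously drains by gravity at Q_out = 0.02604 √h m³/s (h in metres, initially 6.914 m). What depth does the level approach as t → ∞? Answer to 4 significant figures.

2.825 m

Level balance: A dh/dt = 0.04377 − 0.02604 √h. Setting dh/dt = 0:
Q_in = 0.02604 √h_ss ⇒ √h_ss = 0.04377/0.02604 = 1.68088.
h_ss = 1.68088² = 2.82534 m. (Since h₀ = 6.914 m > h_ss, the level will fall toward this value.)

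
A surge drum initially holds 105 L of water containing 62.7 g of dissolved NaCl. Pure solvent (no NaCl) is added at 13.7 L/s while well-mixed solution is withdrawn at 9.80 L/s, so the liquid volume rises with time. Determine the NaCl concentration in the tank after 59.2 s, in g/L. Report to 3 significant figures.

0.0100 g/L

Total volume: dV/dt = Q_in − Q_out = 3.9000 L/s, so V(t) = 105 + 3.9000 t and V(59.2) = 335.88 L.
Species balance (pure solvent in): dm/dt = −Q_out · m/V(t).
dm/m = −Q_out dt/(V₀ + 3.9000 t); integrating gives ln(m/m₀) = −(Q_out/(Q_in−Q_out)) ln(V/V₀).
m = m₀ (V₀/V)^(Q_out/(Q_in−Q_out)) = 62.7 × (105/335.88)^(2.5128) = 3.3753 g.
C = m/V = 3.3753/335.88 = 0.010049 g/L.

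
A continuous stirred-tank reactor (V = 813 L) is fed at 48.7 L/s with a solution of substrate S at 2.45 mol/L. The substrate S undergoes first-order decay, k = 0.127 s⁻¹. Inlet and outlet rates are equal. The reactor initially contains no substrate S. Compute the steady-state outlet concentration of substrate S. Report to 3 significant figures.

Species balance: V dC/dt = Q C_in − Q C − k V C.
At steady state: 0 = Q C_in − (Q + kV) C_ss, so C_ss = Q C_in/(Q + kV).
C_ss = 48.7·2.45/(48.7 + 0.127·813) = 119.32/151.95 = 0.78522 mol/L.

0.785 mol/L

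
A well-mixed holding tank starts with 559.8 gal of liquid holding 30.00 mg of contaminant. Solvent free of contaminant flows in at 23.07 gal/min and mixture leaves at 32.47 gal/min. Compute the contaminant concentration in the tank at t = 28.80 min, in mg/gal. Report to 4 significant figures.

0.01058 mg/gal

Total volume: dV/dt = Q_in − Q_out = -9.40000 gal/min, so V(t) = 559.8 − 9.40000 t and V(28.80) = 289.080 gal.
Solute balance: dm/dt = 0 − Q_out C = −Q_out m/V(t).
Separate: dm/m = −Q_out dt/V(t) ⇒ ln(m/m₀) = −(Q_out/(Q_in−Q_out)) ln(V/V₀).
m = m₀ (V₀/V)^(Q_out/(Q_in−Q_out)) = 30.00 × (559.8/289.080)^(-3.45426) = 3.05984 mg.
C = m/V = 3.05984/289.080 = 0.0105848 mg/gal.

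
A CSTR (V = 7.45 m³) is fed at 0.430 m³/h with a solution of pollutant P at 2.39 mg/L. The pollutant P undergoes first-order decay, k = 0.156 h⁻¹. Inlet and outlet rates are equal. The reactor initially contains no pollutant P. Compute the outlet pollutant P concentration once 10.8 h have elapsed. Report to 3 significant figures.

0.581 mg/L

Accumulation = in − out − consumed: V dC/dt = Q C_in − Q C − k V C.
dC/dt = (Q/V) C_in − (Q/V + k) C; effective rate a = Q/V + k = 0.057718 + 0.156 = 0.21372 h⁻¹.
C_ss = Q C_in/(Q + kV) = 0.64546 mg/L; C(t) = C_ss + (C₀ − C_ss) e^(−a t).
C(10.8) = 0.64546 + (-0.64546)·e^(−0.21372·10.8) = 0.64546 + (-0.64546)·0.099444 = 0.58127 mg/L.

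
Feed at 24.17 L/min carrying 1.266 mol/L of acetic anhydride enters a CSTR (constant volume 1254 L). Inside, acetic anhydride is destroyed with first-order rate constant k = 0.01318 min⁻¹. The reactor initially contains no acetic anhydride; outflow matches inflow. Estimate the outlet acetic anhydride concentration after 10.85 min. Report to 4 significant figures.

0.2232 mol/L

Species balance: V dC/dt = Q C_in − Q C − k V C.
This is linear with rate a = Q/V + k = 0.0324543 min⁻¹.
C_ss = Q C_in/(Q + kV) = 0.751866 mol/L; C(t) = C_ss + (C₀ − C_ss) e^(−a t).
C(10.85) = 0.751866 + (-0.751866)·e^(−0.0324543·10.85) = 0.751866 + (-0.751866)·0.703189 = 0.223162 mol/L.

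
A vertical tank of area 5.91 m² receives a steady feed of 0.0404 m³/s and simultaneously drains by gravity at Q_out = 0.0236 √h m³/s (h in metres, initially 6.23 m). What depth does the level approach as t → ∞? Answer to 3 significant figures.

2.93 m

Accumulation of liquid (constant cross-section A): A dh/dt = Q_in − 0.0236 √h. At steady state dh/dt = 0:
Q_in = 0.0236 √h_ss ⇒ √h_ss = 0.0404/0.0236 = 1.7119.
h_ss = 1.7119² = 2.9305 m. (Since h₀ = 6.23 m > h_ss, the level will fall toward this value.)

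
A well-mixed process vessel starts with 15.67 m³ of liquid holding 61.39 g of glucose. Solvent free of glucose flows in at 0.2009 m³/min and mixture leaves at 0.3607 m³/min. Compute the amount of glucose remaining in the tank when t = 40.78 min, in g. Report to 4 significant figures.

18.24 g

Let m(t) be the amount of glucose. Volume: V(t) = V₀ + (Q_in − Q_out) t = 15.67 − 0.159800 t; V(40.78) = 9.15336 m³.
Species balance (pure solvent in): dm/dt = −Q_out · m/V(t).
Separate: dm/m = −Q_out dt/V(t) ⇒ ln(m/m₀) = −(Q_out/(Q_in−Q_out)) ln(V/V₀).
m = m₀ (V₀/V)^(Q_out/(Q_in−Q_out)) = 61.39 × (15.67/9.15336)^(-2.25720) = 18.2418 g.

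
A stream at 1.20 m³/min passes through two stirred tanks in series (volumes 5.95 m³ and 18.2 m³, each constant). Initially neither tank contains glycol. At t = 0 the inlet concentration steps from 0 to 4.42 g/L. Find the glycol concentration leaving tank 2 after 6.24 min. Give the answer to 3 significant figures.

0.678 g/L

Time constants: τᵢ = Vᵢ/Q for each well-mixed tank.
τ₁ = 5.95/1.20 = 4.9583 min; τ₂ = 18.2/1.20 = 15.167 min.
Solving the cascade with C₁(0)=C₂(0)=0 gives C₂(t) = C_in[1 − (τ₁ e^(−t/τ₁) − τ₂ e^(−t/τ₂))/(τ₁ − τ₂)].
At t = 6.24: e^(−t/τ₁) = 0.28408, e^(−t/τ₂) = 0.66270.
C₂ = 4.42·[1 − (4.9583·0.28408 − 15.167·0.66270)/(-10.208)] = 4.42·0.15340 = 0.67801 g/L.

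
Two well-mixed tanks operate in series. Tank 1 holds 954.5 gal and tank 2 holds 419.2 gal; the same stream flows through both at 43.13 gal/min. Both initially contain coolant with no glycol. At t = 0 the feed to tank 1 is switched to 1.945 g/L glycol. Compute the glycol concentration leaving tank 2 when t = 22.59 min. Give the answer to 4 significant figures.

Species balance on tank i: dCᵢ/dt = (Cᵢ₋₁ − Cᵢ)/τᵢ with τᵢ = Vᵢ/Q.
τ₁ = 954.5/43.13 = 22.1308 min; τ₂ = 419.2/43.13 = 9.71945 min.
Solving the cascade with C₁(0)=C₂(0)=0 gives C₂(t) = C_in[1 − (τ₁ e^(−t/τ₁) − τ₂ e^(−t/τ₂))/(τ₁ − τ₂)].
At t = 22.59: e^(−t/τ₁) = 0.360324, e^(−t/τ₂) = 0.0978612.
C₂ = 1.945·[1 − (22.1308·0.360324 − 9.71945·0.0978612)/(12.4113)] = 1.945·0.434138 = 0.844398 g/L.

0.8444 g/L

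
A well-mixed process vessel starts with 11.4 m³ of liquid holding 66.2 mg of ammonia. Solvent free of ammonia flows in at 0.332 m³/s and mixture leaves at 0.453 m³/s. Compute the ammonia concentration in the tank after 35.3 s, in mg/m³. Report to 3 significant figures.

1.60 mg/m³

Let m(t) be the amount of ammonia. Volume: V(t) = V₀ + (Q_in − Q_out) t = 11.4 − 0.12100 t; V(35.3) = 7.1287 m³.
No ammonia enters, so dm/dt = −Q_out · (m/V).
dm/m = −Q_out dt/(V₀ − 0.12100 t); integrating gives ln(m/m₀) = −(Q_out/(Q_in−Q_out)) ln(V/V₀).
m = m₀ (V₀/V)^(Q_out/(Q_in−Q_out)) = 66.2 × (11.4/7.1287)^(-3.7438) = 11.416 mg.
C = m/V = 11.416/7.1287 = 1.6014 mg/m³.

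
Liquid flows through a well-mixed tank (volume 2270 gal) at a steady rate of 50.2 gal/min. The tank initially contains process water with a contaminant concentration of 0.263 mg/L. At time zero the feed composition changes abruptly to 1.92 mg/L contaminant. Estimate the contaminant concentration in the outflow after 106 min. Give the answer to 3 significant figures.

1.76 mg/L

Unsteady species balance (constant V, well mixed): V dC/dt = Q(C_in − C).
So dC/dt = (C_in − C)/τ with τ = V/Q = 2270/50.2 = 45.219 min.
Solution: C(t) = C_in + (C₀ − C_in) e^(−t/τ).
C(106) = 1.92 + (0.263 − 1.92)·e^(−106/45.219) = 1.92 + (-1.6570)·0.095930 = 1.7610 mg/L.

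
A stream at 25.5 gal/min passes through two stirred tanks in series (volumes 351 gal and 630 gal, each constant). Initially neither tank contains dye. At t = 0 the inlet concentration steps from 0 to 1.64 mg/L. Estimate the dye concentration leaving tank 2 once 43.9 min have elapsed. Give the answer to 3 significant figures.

1.10 mg/L

Each tank obeys Vᵢ dCᵢ/dt = Q(Cᵢ₋₁ − Cᵢ), so τᵢ = Vᵢ/Q.
τ₁ = 351/25.5 = 13.765 min; τ₂ = 630/25.5 = 24.706 min.
Tank 1: C₁ = C_in(1 − e^(−t/τ₁)). Tank 2 (τ₁ ≠ τ₂): C₂ = C_in[1 − (τ₁ e^(−t/τ₁) − τ₂ e^(−t/τ₂))/(τ₁ − τ₂)].
At t = 43.9: e^(−t/τ₁) = 0.041200, e^(−t/τ₂) = 0.16916.
C₂ = 1.64·[1 − (13.765·0.041200 − 24.706·0.16916)/(-10.941)] = 1.64·0.66986 = 1.0986 mg/L.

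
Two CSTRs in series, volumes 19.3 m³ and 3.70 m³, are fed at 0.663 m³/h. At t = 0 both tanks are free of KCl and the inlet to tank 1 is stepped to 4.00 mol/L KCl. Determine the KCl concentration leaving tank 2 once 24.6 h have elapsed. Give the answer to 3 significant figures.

Time constants: τᵢ = Vᵢ/Q for each well-mixed tank.
τ₁ = 19.3/0.663 = 29.110 h; τ₂ = 3.70/0.663 = 5.5807 h.
Tank 1: C₁ = C_in(1 − e^(−t/τ₁)). Tank 2 (τ₁ ≠ τ₂): C₂ = C_in[1 − (τ₁ e^(−t/τ₁) − τ₂ e^(−t/τ₂))/(τ₁ − τ₂)].
At t = 24.6: e^(−t/τ₁) = 0.42953, e^(−t/τ₂) = 0.012179.
C₂ = 4.00·[1 − (29.110·0.42953 − 5.5807·0.012179)/(23.529)] = 4.00·0.47148 = 1.8859 mol/L.

1.89 mol/L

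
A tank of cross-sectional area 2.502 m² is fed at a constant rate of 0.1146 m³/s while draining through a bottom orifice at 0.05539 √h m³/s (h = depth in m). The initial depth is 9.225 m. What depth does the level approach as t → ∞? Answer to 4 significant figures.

4.281 m

A dh/dt = Q_in − 0.05539 √h. Steady state requires inflow = outflow:
Q_in = 0.05539 √h_ss ⇒ √h_ss = 0.1146/0.05539 = 2.06897.
h_ss = 2.06897² = 4.28062 m. (Since h₀ = 9.225 m > h_ss, the level will fall toward this value.)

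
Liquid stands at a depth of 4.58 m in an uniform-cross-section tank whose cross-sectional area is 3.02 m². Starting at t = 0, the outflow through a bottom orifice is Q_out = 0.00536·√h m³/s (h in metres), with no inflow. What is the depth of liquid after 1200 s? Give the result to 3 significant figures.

With no inflow, A dh/dt = −0.00536 √h.
This is separable: 2 d(√h)/dt = −0.00536/A, so √h = √h₀ − (0.00536/(2A)) t.
√h = √4.58 − 0.00536·1200/(2·3.02) = 2.1401 − 1.0649 = 1.0752.
h = 1.0752² = 1.1560 m.

1.16 m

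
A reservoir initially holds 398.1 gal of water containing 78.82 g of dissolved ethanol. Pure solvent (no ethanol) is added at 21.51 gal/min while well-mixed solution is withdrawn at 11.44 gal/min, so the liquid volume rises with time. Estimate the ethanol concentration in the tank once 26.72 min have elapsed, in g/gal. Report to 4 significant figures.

Total volume: dV/dt = Q_in − Q_out = 10.0700 gal/min, so V(t) = 398.1 + 10.0700 t and V(26.72) = 667.170 gal.
No ethanol enters, so dm/dt = −Q_out · (m/V).
Separate: dm/m = −Q_out dt/V(t) ⇒ ln(m/m₀) = −(Q_out/(Q_in−Q_out)) ln(V/V₀).
m = m₀ (V₀/V)^(Q_out/(Q_in−Q_out)) = 78.82 × (398.1/667.170)^(1.13605) = 43.8413 g.
C = m/V = 43.8413/667.170 = 0.0657124 g/gal.

0.06571 g/gal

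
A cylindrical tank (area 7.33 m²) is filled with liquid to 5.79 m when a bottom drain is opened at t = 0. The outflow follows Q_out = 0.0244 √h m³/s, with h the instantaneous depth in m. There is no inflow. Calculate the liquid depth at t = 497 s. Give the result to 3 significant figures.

2.49 m

Accumulation of liquid (constant cross-section A): A dh/dt = −0.0244 √h.
This is separable: 2 d(√h)/dt = −0.0244/A, so √h = √h₀ − (0.0244/(2A)) t.
√h = √5.79 − 0.0244·497/(2·7.33) = 2.4062 − 0.82720 = 1.5790.
h = 1.5790² = 2.4934 m.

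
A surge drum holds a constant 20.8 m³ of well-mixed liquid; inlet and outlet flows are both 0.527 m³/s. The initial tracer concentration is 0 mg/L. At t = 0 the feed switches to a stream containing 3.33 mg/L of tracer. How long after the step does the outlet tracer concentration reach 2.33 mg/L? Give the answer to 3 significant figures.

47.5 s

Unsteady species balance (constant V, well mixed): V dC/dt = Q(C_in − C), so τ = V/Q = 39.469 s.
C(t) = C_in + (C₀ − C_in) e^(−t/τ). Set C = 2.33 and solve for t:
e^(−t/τ) = (C − C_in)/(C₀ − C_in) = (2.33 − 3.33)/(0 − 3.33) = 0.30030
t = −τ ln(…) = 39.469 × 1.2030 = 47.480 s.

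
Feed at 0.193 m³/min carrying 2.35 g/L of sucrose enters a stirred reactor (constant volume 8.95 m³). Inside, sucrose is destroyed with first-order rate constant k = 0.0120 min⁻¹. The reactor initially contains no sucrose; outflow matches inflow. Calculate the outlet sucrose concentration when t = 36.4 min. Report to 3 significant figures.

Species balance: V dC/dt = Q C_in − Q C − k V C.
This is linear with rate a = Q/V + k = 0.033564 min⁻¹.
C_ss = Q C_in/(Q + kV) = 1.5098 g/L; C(t) = C_ss + (C₀ − C_ss) e^(−a t).
C(36.4) = 1.5098 + (-1.5098)·e^(−0.033564·36.4) = 1.5098 + (-1.5098)·0.29472 = 1.0649 g/L.

1.06 g/L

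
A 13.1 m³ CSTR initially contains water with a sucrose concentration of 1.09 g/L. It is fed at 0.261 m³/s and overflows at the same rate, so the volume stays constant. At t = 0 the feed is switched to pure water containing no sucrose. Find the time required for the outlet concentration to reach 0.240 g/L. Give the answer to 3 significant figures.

76.0 s

Species balance: V dC/dt = Q(C_in − C) ⇒ τ = V/Q = 50.192 s.
C(t) = C_in + (C₀ − C_in) e^(−t/τ). Set C = 0.240 and solve for t:
e^(−t/τ) = (C − C_in)/(C₀ − C_in) = (0.240 − 0)/(1.09 − 0) = 0.22018
t = −τ ln(…) = 50.192 × 1.5133 = 75.955 s.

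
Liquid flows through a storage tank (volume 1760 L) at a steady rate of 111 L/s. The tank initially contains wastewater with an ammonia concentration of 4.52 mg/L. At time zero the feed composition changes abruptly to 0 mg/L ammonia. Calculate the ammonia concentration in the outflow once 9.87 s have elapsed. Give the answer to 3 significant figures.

Unsteady species balance (constant V, well mixed): V dC/dt = Q(C_in − C).
Time constant τ = V/Q = 1760/111 = 15.856 s.
Solution: C(t) = C_in + (C₀ − C_in) e^(−t/τ).
C(9.87) = 0 + (4.52 − 0)·e^(−9.87/15.856) = 0 + (4.5200)·0.53661 = 2.4255 mg/L.

2.43 mg/L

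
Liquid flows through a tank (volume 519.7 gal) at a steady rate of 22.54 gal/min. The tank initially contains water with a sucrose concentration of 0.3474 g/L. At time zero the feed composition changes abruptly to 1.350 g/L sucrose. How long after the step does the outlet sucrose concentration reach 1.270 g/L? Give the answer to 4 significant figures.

Species balance: V dC/dt = Q(C_in − C) ⇒ τ = V/Q = 23.0568 min.
C(t) = C_in + (C₀ − C_in) e^(−t/τ). Set C = 1.270 and solve for t:
e^(−t/τ) = (C − C_in)/(C₀ − C_in) = (1.270 − 1.350)/(0.3474 − 1.350) = 0.0797925
t = −τ ln(…) = 23.0568 × 2.52833 = 58.2951 min.

58.30 min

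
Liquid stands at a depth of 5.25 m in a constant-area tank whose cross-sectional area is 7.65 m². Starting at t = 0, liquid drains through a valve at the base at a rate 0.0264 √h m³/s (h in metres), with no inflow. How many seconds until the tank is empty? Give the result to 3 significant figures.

With no inflow, A dh/dt = −0.0264 √h.
∫ h^(−1/2) dh = −(0.0264/A) ∫ dt, giving 2√h = 2√h₀ − (0.0264/A) t.
Tank is empty when √h = 0: t_empty = 2A√h₀/0.0264.
t_empty = 2·7.65·√5.25/0.0264 = 15.300·2.2913/0.0264 = 1327.9 s.

1330 s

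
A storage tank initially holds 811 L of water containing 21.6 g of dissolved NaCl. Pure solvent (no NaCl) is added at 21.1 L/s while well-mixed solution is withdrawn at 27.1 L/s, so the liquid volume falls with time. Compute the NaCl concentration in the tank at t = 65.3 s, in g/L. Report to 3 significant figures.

0.00262 g/L

Let m(t) be the amount of NaCl. Volume: V(t) = V₀ + (Q_in − Q_out) t = 811 − 6.0000 t; V(65.3) = 419.20 L.
No NaCl enters, so dm/dt = −Q_out · (m/V).
dm/m = −Q_out dt/(V₀ − 6.0000 t); integrating gives ln(m/m₀) = −(Q_out/(Q_in−Q_out)) ln(V/V₀).
m = m₀ (V₀/V)^(Q_out/(Q_in−Q_out)) = 21.6 × (811/419.20)^(-4.5167) = 1.0964 g.
C = m/V = 1.0964/419.20 = 0.0026155 g/L.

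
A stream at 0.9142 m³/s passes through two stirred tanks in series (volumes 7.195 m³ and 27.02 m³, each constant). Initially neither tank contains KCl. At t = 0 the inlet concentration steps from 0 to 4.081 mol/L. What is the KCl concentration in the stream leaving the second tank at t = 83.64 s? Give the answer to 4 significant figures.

3.753 mol/L

Time constants: τᵢ = Vᵢ/Q for each well-mixed tank.
τ₁ = 7.195/0.9142 = 7.87027 s; τ₂ = 27.02/0.9142 = 29.5559 s.
Solving the cascade with C₁(0)=C₂(0)=0 gives C₂(t) = C_in[1 − (τ₁ e^(−t/τ₁) − τ₂ e^(−t/τ₂))/(τ₁ − τ₂)].
At t = 83.64: e^(−t/τ₁) = 2.42441e-05, e^(−t/τ₂) = 0.0590192.
C₂ = 4.081·[1 − (7.87027·2.42441e-05 − 29.5559·0.0590192)/(-21.6856)] = 4.081·0.919570 = 3.75277 mol/L.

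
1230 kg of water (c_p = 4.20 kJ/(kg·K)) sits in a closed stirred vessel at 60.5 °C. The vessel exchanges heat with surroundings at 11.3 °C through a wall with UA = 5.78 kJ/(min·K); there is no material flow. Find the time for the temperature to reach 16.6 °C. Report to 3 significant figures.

Lumped-capacitance energy balance: M c_p dT/dt = UA(T_amb − T).
τ = M c_p/UA = 893.77 min; T_ss = T_amb = 11.300 °C.
T(t) = T_ss + (T₀ − T_ss)e^(−t/τ); set T = 16.6:
t = −τ ln[(T − T_ss)/(T₀ − T_ss)] = −893.77 · ln(0.10772) = 1991.5 min.

1990 min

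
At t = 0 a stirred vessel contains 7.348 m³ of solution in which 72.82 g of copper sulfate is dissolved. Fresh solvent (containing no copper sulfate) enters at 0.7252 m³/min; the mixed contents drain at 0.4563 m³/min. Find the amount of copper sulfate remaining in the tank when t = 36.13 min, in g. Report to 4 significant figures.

17.43 g

Let m(t) be the amount of copper sulfate. Volume: V(t) = V₀ + (Q_in − Q_out) t = 7.348 + 0.268900 t; V(36.13) = 17.0634 m³.
Solute balance: dm/dt = 0 − Q_out C = −Q_out m/V(t).
dm/m = −Q_out dt/(V₀ + 0.268900 t); integrating gives ln(m/m₀) = −(Q_out/(Q_in−Q_out)) ln(V/V₀).
m = m₀ (V₀/V)^(Q_out/(Q_in−Q_out)) = 72.82 × (7.348/17.0634)^(1.69691) = 17.4324 g.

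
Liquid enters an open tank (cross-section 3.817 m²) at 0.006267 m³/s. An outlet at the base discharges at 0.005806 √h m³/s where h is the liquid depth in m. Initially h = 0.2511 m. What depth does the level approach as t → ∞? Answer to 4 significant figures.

1.165 m

Level balance: A dh/dt = 0.006267 − 0.005806 √h. Setting dh/dt = 0:
Q_in = 0.005806 √h_ss ⇒ √h_ss = 0.006267/0.005806 = 1.07940.
h_ss = 1.07940² = 1.16511 m. (Since h₀ = 0.2511 m < h_ss, the level will rise toward this value.)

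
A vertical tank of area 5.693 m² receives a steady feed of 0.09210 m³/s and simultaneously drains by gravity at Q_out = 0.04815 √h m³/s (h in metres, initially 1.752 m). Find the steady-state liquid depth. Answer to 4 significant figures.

3.659 m

Volume balance on the tank: A dh/dt = Q_in − 0.04815 √h. At steady state dh/dt = 0:
Q_in = 0.04815 √h_ss ⇒ √h_ss = 0.09210/0.04815 = 1.91277.
h_ss = 1.91277² = 3.65870 m. (Since h₀ = 1.752 m < h_ss, the level will rise toward this value.)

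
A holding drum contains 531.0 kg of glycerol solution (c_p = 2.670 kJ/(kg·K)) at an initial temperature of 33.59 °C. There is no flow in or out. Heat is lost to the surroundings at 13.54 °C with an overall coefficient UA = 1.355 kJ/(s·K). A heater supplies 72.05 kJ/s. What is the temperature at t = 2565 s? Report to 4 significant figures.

Energy balance: M c_p dT/dt = −UA(T − T_amb) + Q̇.
dT/dt = (T_ss − T)/τ with T_ss = T_amb + Q̇/UA = 13.54 + 72.05/1.355 = 66.7134 °C, τ = M c_p/UA = 531.0·2.670/1.355 = 1046.32 s.
This is linear first-order; T(t) = T_ss + (T₀ − T_ss) e^(−t/τ).
T(2565) = 66.7134 + (-33.1234)·0.0861696 = 63.8592 °C.

63.86 °C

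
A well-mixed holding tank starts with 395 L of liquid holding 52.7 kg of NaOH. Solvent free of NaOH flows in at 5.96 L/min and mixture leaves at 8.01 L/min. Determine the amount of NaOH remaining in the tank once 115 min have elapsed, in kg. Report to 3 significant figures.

Total volume: dV/dt = Q_in − Q_out = -2.0500 L/min, so V(t) = 395 − 2.0500 t and V(115) = 159.25 L.
No NaOH enters, so dm/dt = −Q_out · (m/V).
Separate: dm/m = −Q_out dt/V(t) ⇒ ln(m/m₀) = −(Q_out/(Q_in−Q_out)) ln(V/V₀).
m = m₀ (V₀/V)^(Q_out/(Q_in−Q_out)) = 52.7 × (395/159.25)^(-3.9073) = 1.5146 kg.

1.51 kg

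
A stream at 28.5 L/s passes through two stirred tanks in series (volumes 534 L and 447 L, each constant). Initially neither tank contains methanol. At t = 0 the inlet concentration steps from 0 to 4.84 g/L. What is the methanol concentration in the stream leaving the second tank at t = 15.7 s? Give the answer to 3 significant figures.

Each tank obeys Vᵢ dCᵢ/dt = Q(Cᵢ₋₁ − Cᵢ), so τᵢ = Vᵢ/Q.
τ₁ = 534/28.5 = 18.737 s; τ₂ = 447/28.5 = 15.684 s.
Tank 1: C₁ = C_in(1 − e^(−t/τ₁)). Tank 2 (τ₁ ≠ τ₂): C₂ = C_in[1 − (τ₁ e^(−t/τ₁) − τ₂ e^(−t/τ₂))/(τ₁ − τ₂)].
At t = 15.7: e^(−t/τ₁) = 0.43261, e^(−t/τ₂) = 0.36751.
C₂ = 4.84·[1 − (18.737·0.43261 − 15.684·0.36751)/(3.0526)] = 4.84·0.23291 = 1.1273 g/L.

1.13 g/L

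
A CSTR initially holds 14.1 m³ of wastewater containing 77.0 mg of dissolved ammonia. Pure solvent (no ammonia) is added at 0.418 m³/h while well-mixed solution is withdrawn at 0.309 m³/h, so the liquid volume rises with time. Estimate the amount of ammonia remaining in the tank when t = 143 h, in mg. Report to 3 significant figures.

Total volume: dV/dt = Q_in − Q_out = 0.10900 m³/h, so V(t) = 14.1 + 0.10900 t and V(143) = 29.687 m³.
Solute balance: dm/dt = 0 − Q_out C = −Q_out m/V(t).
dm/m = −Q_out dt/(V₀ + 0.10900 t); integrating gives ln(m/m₀) = −(Q_out/(Q_in−Q_out)) ln(V/V₀).
m = m₀ (V₀/V)^(Q_out/(Q_in−Q_out)) = 77.0 × (14.1/29.687)^(2.8349) = 9.3292 mg.

9.33 mg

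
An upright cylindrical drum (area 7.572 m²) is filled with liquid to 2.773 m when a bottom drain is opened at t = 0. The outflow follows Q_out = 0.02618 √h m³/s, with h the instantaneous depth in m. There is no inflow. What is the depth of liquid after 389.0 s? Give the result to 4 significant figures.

0.9856 m

With no inflow, A dh/dt = −0.02618 √h.
∫ h^(−1/2) dh = −(0.02618/A) ∫ dt, giving 2√h = 2√h₀ − (0.02618/A) t.
√h = √2.773 − 0.02618·389.0/(2·7.572) = 1.66523 − 0.672479 = 0.992754.
h = 0.992754² = 0.985560 m.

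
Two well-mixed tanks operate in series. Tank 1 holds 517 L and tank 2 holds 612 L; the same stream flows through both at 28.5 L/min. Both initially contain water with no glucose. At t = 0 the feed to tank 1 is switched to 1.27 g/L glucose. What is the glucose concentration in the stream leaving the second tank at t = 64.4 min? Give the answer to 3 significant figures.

Time constants: τᵢ = Vᵢ/Q for each well-mixed tank.
τ₁ = 517/28.5 = 18.140 min; τ₂ = 612/28.5 = 21.474 min.
Solving the cascade with C₁(0)=C₂(0)=0 gives C₂(t) = C_in[1 − (τ₁ e^(−t/τ₁) − τ₂ e^(−t/τ₂))/(τ₁ − τ₂)].
At t = 64.4: e^(−t/τ₁) = 0.028722, e^(−t/τ₂) = 0.049836.
C₂ = 1.27·[1 − (18.140·0.028722 − 21.474·0.049836)/(-3.3333)] = 1.27·0.83526 = 1.0608 g/L.

1.06 g/L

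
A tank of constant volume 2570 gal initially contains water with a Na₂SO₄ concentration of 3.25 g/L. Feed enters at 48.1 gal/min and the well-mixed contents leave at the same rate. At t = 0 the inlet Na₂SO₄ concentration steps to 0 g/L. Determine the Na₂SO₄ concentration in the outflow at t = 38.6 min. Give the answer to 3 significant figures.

1.58 g/L

Mass balance on the solute (V constant): V dC/dt = Q(C_in − C).
Rewrite as dC/dt + C/τ = C_in/τ, τ = V/Q = 53.430 min.
Integrating: C(t) = C_in + (C₀ − C_in) e^(−t/τ).
C(38.6) = 0 + (3.25 − 0)·e^(−38.6/53.430) = 0 + (3.2500)·0.48557 = 1.5781 g/L.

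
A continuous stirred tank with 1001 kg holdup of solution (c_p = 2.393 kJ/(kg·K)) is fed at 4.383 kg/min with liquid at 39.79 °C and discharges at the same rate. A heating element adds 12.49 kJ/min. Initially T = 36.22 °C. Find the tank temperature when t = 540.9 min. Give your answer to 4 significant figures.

Heat balance on the well-mixed liquid: M c_p dT/dt = ṁ c_p (T_in − T) + 12.49.
τ = M/ṁ = 228.382 min; T_ss = T_in + Q̇/(ṁ c_p) = 39.79 + 12.49/(4.383·2.393) = 40.9808 °C.
Solution: T(t) = T_ss + (T₀ − T_ss) e^(−t/τ).
T(540.9) = 40.9808 + (-4.76083)·e^(−540.9/228.382) = 40.9808 + (-4.76083)·0.0936308 = 40.5351 °C.

40.54 °C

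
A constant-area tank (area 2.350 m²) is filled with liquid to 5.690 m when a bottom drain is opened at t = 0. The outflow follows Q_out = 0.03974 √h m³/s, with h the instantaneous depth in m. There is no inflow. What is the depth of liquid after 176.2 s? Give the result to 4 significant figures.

0.8020 m

Volume balance on the tank: A dh/dt = −0.03974 √h.
Separate and integrate: 2(√h − √h₀) = −(0.03974/A) t.
√h = √5.690 − 0.03974·176.2/(2·2.350) = 2.38537 − 1.48983 = 0.895545.
h = 0.895545² = 0.802001 m.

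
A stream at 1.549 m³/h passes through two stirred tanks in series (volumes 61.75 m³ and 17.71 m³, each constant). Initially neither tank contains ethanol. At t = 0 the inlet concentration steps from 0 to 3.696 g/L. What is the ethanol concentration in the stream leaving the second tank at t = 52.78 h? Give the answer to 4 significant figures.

Time constants: τᵢ = Vᵢ/Q for each well-mixed tank.
τ₁ = 61.75/1.549 = 39.8644 h; τ₂ = 17.71/1.549 = 11.4332 h.
Solving the cascade with C₁(0)=C₂(0)=0 gives C₂(t) = C_in[1 − (τ₁ e^(−t/τ₁) − τ₂ e^(−t/τ₂))/(τ₁ − τ₂)].
At t = 52.78: e^(−t/τ₁) = 0.266072, e^(−t/τ₂) = 0.00988846.
C₂ = 3.696·[1 − (39.8644·0.266072 − 11.4332·0.00988846)/(28.4312)] = 3.696·0.630907 = 2.33183 g/L.

2.332 g/L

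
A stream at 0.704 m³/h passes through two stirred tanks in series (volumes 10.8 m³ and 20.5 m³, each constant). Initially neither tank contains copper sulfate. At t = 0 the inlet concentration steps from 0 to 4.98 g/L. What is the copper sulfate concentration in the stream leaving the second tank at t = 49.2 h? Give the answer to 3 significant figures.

Species balance on tank i: dCᵢ/dt = (Cᵢ₋₁ − Cᵢ)/τᵢ with τᵢ = Vᵢ/Q.
τ₁ = 10.8/0.704 = 15.341 h; τ₂ = 20.5/0.704 = 29.119 h.
Solving the cascade with C₁(0)=C₂(0)=0 gives C₂(t) = C_in[1 − (τ₁ e^(−t/τ₁) − τ₂ e^(−t/τ₂))/(τ₁ − τ₂)].
At t = 49.2: e^(−t/τ₁) = 0.040473, e^(−t/τ₂) = 0.18459.
C₂ = 4.98·[1 − (15.341·0.040473 − 29.119·0.18459)/(-13.778)] = 4.98·0.65494 = 3.2616 g/L.

3.26 g/L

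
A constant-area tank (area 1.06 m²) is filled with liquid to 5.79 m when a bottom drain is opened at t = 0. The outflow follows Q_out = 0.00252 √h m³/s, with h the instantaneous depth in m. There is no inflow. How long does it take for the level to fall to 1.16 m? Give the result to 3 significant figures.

A dh/dt = −Q_out = −0.00252 √h.
This is separable: 2 d(√h)/dt = −0.00252/A, so √h = √h₀ − (0.00252/(2A)) t.
t = 2A(√h₀ − √h)/0.00252 = 2·1.06·(√5.79 − √1.16)/0.00252
  = 2.1200 × (2.4062 − 1.0770) / 0.00252 = 1118.2 s.

1120 s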